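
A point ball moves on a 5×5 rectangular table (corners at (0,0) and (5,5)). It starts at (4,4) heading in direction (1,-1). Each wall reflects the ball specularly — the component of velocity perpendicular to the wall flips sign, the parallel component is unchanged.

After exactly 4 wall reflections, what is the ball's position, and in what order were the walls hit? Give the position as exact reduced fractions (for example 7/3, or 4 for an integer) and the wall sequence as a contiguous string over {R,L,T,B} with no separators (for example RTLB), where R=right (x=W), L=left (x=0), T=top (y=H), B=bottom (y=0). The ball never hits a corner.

1. t=1 → R at (5,3); v=(-1,-1)
2. t=3 → B at (2,0); v=(-1,1)
3. t=2 → L at (0,2); v=(1,1)
4. t=3 → T at (3,5); v=(1,-1)

Final position: (3,5)
Wall sequence: RBLT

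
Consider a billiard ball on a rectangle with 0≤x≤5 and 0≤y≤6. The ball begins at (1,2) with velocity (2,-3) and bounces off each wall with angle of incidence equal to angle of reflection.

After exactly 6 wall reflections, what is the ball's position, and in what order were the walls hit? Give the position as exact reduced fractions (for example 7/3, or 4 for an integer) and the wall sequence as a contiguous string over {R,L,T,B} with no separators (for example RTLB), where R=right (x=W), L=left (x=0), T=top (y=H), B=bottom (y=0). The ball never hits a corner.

1. t=2/3 → B at (7/3,0); v=(2,3)
2. t=4/3 → R at (5,4); v=(-2,3)
3. t=2/3 → T at (11/3,6); v=(-2,-3)
4. t=11/6 → L at (0,1/2); v=(2,-3)
5. t=1/6 → B at (1/3,0); v=(2,3)
6. t=2 → T at (13/3,6); v=(2,-3)

Final position: (13/3,6)
Wall sequence: BRTLBT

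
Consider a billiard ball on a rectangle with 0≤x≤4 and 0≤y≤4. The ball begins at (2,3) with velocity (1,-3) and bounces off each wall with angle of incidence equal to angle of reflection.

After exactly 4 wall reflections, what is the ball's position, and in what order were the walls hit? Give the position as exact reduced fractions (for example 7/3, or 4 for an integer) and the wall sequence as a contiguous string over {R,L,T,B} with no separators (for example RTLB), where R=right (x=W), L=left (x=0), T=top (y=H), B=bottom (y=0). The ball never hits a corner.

1. t=1 → B at (3,0); v=(1,3)
2. t=1 → R at (4,3); v=(-1,3)
3. t=1/3 → T at (11/3,4); v=(-1,-3)
4. t=4/3 → B at (7/3,0); v=(-1,3)

Final position: (7/3,0)
Wall sequence: BRTB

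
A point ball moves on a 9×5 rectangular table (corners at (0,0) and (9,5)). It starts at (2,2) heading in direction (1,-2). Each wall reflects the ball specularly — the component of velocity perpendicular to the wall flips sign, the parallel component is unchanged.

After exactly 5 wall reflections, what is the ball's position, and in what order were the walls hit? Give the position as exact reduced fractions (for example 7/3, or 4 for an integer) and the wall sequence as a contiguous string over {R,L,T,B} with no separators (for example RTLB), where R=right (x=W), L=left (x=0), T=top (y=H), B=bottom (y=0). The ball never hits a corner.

1. t=1 → B at (3,0); v=(1,2)
2. t=5/2 → T at (11/2,5); v=(1,-2)
3. t=5/2 → B at (8,0); v=(1,2)
4. t=1 → R at (9,2); v=(-1,2)
5. t=3/2 → T at (15/2,5); v=(-1,-2)

Final position: (15/2,5)
Wall sequence: BTBRT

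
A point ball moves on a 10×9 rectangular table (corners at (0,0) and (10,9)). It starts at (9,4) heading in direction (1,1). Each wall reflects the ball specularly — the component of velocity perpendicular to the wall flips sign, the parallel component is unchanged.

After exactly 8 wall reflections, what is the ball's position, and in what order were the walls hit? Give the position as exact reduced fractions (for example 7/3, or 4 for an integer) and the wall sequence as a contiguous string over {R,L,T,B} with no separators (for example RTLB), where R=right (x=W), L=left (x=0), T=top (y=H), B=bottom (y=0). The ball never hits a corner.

Final position: (1,0)
Wall sequence: RTLBRTLB

1. t=1 → R at (10,5); v=(-1,1)
2. t=4 → T at (6,9); v=(-1,-1)
3. t=6 → L at (0,3); v=(1,-1)
4. t=3 → B at (3,0); v=(1,1)
5. t=7 → R at (10,7); v=(-1,1)
6. t=2 → T at (8,9); v=(-1,-1)
7. t=8 → L at (0,1); v=(1,-1)
8. t=1 → B at (1,0); v=(1,1)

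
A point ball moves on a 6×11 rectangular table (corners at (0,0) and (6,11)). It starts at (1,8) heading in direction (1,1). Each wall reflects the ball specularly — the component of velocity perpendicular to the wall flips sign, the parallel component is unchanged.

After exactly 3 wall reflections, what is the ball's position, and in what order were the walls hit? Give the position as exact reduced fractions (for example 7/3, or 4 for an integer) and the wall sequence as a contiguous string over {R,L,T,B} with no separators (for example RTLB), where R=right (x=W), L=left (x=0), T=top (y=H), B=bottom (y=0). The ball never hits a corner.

1. t=3 → T at (4,11); v=(1,-1)
2. t=2 → R at (6,9); v=(-1,-1)
3. t=6 → L at (0,3); v=(1,-1)

Final position: (0,3)
Wall sequence: TRL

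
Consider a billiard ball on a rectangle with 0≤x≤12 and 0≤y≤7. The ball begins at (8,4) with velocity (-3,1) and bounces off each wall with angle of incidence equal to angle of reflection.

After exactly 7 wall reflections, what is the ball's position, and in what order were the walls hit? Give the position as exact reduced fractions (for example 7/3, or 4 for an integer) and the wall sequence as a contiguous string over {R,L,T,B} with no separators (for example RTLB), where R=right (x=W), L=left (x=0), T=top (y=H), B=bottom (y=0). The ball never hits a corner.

Final position: (5,7)
Wall sequence: LTRBLRT

1. t=8/3 → L at (0,20/3); v=(3,1)
2. t=1/3 → T at (1,7); v=(3,-1)
3. t=11/3 → R at (12,10/3); v=(-3,-1)
4. t=10/3 → B at (2,0); v=(-3,1)
5. t=2/3 → L at (0,2/3); v=(3,1)
6. t=4 → R at (12,14/3); v=(-3,1)
7. t=7/3 → T at (5,7); v=(-3,-1)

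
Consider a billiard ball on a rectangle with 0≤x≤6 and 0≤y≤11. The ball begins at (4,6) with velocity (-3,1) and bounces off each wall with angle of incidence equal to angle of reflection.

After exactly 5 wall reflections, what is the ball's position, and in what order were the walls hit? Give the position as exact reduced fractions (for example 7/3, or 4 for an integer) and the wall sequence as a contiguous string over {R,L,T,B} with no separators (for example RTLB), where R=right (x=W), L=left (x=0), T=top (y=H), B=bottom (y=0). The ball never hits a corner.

Final position: (6,26/3)
Wall sequence: LRTLR

1. t=4/3 → L at (0,22/3); v=(3,1)
2. t=2 → R at (6,28/3); v=(-3,1)
3. t=5/3 → T at (1,11); v=(-3,-1)
4. t=1/3 → L at (0,32/3); v=(3,-1)
5. t=2 → R at (6,26/3); v=(-3,-1)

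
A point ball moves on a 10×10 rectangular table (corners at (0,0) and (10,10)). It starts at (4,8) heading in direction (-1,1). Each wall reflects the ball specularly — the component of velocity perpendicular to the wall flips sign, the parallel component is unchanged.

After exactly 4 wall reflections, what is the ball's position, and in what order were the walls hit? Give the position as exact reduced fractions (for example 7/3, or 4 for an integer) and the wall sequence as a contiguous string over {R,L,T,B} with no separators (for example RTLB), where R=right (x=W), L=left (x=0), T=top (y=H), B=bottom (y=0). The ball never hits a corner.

Final position: (10,2)
Wall sequence: TLBR

1. t=2 → T at (2,10); v=(-1,-1)
2. t=2 → L at (0,8); v=(1,-1)
3. t=8 → B at (8,0); v=(1,1)
4. t=2 → R at (10,2); v=(-1,1)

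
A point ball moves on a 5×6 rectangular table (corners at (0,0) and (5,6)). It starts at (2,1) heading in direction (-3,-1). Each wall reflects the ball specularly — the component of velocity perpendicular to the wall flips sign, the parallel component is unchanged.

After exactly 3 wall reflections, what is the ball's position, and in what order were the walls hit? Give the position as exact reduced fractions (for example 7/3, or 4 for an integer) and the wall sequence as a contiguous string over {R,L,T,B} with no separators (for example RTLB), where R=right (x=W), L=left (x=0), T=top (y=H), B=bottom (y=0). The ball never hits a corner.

1. t=2/3 → L at (0,1/3); v=(3,-1)
2. t=1/3 → B at (1,0); v=(3,1)
3. t=4/3 → R at (5,4/3); v=(-3,1)

Final position: (5,4/3)
Wall sequence: LBR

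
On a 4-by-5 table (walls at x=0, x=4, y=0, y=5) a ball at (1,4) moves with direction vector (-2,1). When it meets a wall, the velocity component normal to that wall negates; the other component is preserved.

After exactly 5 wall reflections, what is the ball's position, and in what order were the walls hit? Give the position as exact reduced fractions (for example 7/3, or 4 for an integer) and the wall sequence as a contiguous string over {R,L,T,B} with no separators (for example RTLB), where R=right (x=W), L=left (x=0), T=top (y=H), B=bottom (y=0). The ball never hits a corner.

1. t=1/2 → L at (0,9/2); v=(2,1)
2. t=1/2 → T at (1,5); v=(2,-1)
3. t=3/2 → R at (4,7/2); v=(-2,-1)
4. t=2 → L at (0,3/2); v=(2,-1)
5. t=3/2 → B at (3,0); v=(2,1)

Final position: (3,0)
Wall sequence: LTRLB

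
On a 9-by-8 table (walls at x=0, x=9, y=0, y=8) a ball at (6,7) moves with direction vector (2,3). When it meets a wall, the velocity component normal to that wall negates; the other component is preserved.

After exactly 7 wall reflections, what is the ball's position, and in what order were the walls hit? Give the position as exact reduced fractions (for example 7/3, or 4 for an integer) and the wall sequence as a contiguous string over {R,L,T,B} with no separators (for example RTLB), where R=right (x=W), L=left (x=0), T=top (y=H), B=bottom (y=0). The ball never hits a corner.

1. t=1/3 → T at (20/3,8); v=(2,-3)
2. t=7/6 → R at (9,9/2); v=(-2,-3)
3. t=3/2 → B at (6,0); v=(-2,3)
4. t=8/3 → T at (2/3,8); v=(-2,-3)
5. t=1/3 → L at (0,7); v=(2,-3)
6. t=7/3 → B at (14/3,0); v=(2,3)
7. t=13/6 → R at (9,13/2); v=(-2,3)

Final position: (9,13/2)
Wall sequence: TRBTLBR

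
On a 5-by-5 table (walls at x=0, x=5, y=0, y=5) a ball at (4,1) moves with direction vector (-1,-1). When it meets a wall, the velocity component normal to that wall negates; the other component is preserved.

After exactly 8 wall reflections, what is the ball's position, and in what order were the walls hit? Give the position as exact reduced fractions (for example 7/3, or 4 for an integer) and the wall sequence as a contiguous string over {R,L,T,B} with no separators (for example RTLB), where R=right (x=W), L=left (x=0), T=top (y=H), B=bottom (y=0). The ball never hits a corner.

Final position: (5,2)
Wall sequence: BLTRBLTR

1. t=1 → B at (3,0); v=(-1,1)
2. t=3 → L at (0,3); v=(1,1)
3. t=2 → T at (2,5); v=(1,-1)
4. t=3 → R at (5,2); v=(-1,-1)
5. t=2 → B at (3,0); v=(-1,1)
6. t=3 → L at (0,3); v=(1,1)
7. t=2 → T at (2,5); v=(1,-1)
8. t=3 → R at (5,2); v=(-1,-1)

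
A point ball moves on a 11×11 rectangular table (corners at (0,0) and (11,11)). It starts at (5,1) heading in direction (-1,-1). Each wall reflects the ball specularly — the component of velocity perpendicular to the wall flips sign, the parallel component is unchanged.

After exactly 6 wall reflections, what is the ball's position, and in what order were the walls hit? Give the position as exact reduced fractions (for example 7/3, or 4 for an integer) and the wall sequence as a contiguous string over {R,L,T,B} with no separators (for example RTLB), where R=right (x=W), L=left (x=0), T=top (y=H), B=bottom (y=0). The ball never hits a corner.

Final position: (0,4)
Wall sequence: BLTRBL

1. t=1 → B at (4,0); v=(-1,1)
2. t=4 → L at (0,4); v=(1,1)
3. t=7 → T at (7,11); v=(1,-1)
4. t=4 → R at (11,7); v=(-1,-1)
5. t=7 → B at (4,0); v=(-1,1)
6. t=4 → L at (0,4); v=(1,1)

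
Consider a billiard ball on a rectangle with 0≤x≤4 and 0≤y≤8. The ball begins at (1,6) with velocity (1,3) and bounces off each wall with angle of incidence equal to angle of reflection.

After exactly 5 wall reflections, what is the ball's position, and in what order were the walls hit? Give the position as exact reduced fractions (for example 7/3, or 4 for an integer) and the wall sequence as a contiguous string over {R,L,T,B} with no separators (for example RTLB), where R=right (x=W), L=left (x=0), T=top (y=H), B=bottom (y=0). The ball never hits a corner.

Final position: (0,5)
Wall sequence: TRBTL

1. t=2/3 → T at (5/3,8); v=(1,-3)
2. t=7/3 → R at (4,1); v=(-1,-3)
3. t=1/3 → B at (11/3,0); v=(-1,3)
4. t=8/3 → T at (1,8); v=(-1,-3)
5. t=1 → L at (0,5); v=(1,-3)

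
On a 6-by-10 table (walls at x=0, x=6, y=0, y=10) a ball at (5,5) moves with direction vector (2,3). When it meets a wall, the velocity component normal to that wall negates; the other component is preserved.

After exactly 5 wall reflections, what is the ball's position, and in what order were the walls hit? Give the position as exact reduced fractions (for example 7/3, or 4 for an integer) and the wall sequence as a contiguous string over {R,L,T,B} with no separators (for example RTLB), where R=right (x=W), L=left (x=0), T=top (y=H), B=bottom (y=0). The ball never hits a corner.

Final position: (6,9/2)
Wall sequence: RTLBR

1. t=1/2 → R at (6,13/2); v=(-2,3)
2. t=7/6 → T at (11/3,10); v=(-2,-3)
3. t=11/6 → L at (0,9/2); v=(2,-3)
4. t=3/2 → B at (3,0); v=(2,3)
5. t=3/2 → R at (6,9/2); v=(-2,3)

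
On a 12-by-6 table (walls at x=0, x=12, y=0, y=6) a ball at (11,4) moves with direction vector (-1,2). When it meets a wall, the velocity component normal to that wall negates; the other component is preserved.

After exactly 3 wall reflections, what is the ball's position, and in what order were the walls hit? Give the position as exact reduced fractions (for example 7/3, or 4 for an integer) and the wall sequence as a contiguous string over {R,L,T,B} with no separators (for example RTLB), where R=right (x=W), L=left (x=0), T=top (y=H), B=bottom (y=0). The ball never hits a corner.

1. t=1 → T at (10,6); v=(-1,-2)
2. t=3 → B at (7,0); v=(-1,2)
3. t=3 → T at (4,6); v=(-1,-2)

Final position: (4,6)
Wall sequence: TBT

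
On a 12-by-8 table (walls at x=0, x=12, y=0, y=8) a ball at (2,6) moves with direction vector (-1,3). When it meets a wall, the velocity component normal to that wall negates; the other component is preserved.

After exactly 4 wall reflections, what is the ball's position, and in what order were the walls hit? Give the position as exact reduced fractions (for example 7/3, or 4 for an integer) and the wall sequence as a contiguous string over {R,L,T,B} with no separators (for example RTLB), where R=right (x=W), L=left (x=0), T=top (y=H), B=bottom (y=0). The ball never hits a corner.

1. t=2/3 → T at (4/3,8); v=(-1,-3)
2. t=4/3 → L at (0,4); v=(1,-3)
3. t=4/3 → B at (4/3,0); v=(1,3)
4. t=8/3 → T at (4,8); v=(1,-3)

Final position: (4,8)
Wall sequence: TLBT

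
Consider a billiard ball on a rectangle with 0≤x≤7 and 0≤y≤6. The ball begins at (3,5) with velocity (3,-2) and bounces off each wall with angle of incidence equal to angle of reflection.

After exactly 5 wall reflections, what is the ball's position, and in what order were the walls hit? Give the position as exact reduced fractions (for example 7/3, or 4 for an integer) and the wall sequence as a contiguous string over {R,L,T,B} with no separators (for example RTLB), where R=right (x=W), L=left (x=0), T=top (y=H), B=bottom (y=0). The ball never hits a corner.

Final position: (7,5)
Wall sequence: RBLTR

1. t=4/3 → R at (7,7/3); v=(-3,-2)
2. t=7/6 → B at (7/2,0); v=(-3,2)
3. t=7/6 → L at (0,7/3); v=(3,2)
4. t=11/6 → T at (11/2,6); v=(3,-2)
5. t=1/2 → R at (7,5); v=(-3,-2)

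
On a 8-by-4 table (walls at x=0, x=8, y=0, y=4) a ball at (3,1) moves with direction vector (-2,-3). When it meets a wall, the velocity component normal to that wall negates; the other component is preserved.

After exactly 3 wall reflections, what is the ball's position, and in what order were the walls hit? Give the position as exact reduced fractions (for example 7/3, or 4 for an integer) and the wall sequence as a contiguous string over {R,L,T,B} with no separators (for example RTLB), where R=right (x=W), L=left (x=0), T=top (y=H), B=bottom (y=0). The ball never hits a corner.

Final position: (1/3,4)
Wall sequence: BLT

1. t=1/3 → B at (7/3,0); v=(-2,3)
2. t=7/6 → L at (0,7/2); v=(2,3)
3. t=1/6 → T at (1/3,4); v=(2,-3)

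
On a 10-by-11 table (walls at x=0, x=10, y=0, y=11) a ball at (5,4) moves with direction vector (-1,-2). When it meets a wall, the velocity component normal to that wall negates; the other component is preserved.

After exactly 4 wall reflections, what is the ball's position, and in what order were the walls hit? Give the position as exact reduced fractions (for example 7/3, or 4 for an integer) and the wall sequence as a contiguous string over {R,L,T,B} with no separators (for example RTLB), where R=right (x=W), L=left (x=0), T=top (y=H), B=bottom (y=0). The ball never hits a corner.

1. t=2 → B at (3,0); v=(-1,2)
2. t=3 → L at (0,6); v=(1,2)
3. t=5/2 → T at (5/2,11); v=(1,-2)
4. t=11/2 → B at (8,0); v=(1,2)

Final position: (8,0)
Wall sequence: BLTB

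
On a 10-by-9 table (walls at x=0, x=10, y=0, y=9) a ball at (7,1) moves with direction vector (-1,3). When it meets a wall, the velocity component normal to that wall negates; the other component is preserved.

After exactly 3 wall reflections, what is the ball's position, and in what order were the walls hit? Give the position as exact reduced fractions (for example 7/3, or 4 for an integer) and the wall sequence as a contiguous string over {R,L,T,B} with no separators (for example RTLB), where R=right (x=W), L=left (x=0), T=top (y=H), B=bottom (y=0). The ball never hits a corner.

Final position: (0,4)
Wall sequence: TBL

1. t=8/3 → T at (13/3,9); v=(-1,-3)
2. t=3 → B at (4/3,0); v=(-1,3)
3. t=4/3 → L at (0,4); v=(1,3)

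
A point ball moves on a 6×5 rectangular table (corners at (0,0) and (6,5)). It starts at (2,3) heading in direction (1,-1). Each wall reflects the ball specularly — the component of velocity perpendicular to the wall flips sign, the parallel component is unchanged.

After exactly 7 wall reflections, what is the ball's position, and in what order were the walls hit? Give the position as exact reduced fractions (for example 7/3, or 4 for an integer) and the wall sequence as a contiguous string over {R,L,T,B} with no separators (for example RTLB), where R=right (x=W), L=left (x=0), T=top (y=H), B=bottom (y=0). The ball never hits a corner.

Final position: (4,5)
Wall sequence: BRTLBRT

1. t=3 → B at (5,0); v=(1,1)
2. t=1 → R at (6,1); v=(-1,1)
3. t=4 → T at (2,5); v=(-1,-1)
4. t=2 → L at (0,3); v=(1,-1)
5. t=3 → B at (3,0); v=(1,1)
6. t=3 → R at (6,3); v=(-1,1)
7. t=2 → T at (4,5); v=(-1,-1)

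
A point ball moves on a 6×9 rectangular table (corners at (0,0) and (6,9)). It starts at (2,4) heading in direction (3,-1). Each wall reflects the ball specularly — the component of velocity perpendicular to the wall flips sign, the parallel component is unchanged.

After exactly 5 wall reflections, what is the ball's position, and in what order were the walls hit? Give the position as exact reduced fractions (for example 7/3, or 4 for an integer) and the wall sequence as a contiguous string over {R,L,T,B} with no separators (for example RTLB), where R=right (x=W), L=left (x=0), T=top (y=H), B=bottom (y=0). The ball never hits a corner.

1. t=4/3 → R at (6,8/3); v=(-3,-1)
2. t=2 → L at (0,2/3); v=(3,-1)
3. t=2/3 → B at (2,0); v=(3,1)
4. t=4/3 → R at (6,4/3); v=(-3,1)
5. t=2 → L at (0,10/3); v=(3,1)

Final position: (0,10/3)
Wall sequence: RLBRL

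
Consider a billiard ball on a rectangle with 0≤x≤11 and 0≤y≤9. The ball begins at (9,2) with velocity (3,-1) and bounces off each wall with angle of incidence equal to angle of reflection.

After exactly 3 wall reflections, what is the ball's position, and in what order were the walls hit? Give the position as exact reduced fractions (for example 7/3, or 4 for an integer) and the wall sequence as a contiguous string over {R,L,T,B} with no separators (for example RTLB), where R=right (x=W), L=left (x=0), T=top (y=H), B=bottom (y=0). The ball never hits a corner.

1. t=2/3 → R at (11,4/3); v=(-3,-1)
2. t=4/3 → B at (7,0); v=(-3,1)
3. t=7/3 → L at (0,7/3); v=(3,1)

Final position: (0,7/3)
Wall sequence: RBL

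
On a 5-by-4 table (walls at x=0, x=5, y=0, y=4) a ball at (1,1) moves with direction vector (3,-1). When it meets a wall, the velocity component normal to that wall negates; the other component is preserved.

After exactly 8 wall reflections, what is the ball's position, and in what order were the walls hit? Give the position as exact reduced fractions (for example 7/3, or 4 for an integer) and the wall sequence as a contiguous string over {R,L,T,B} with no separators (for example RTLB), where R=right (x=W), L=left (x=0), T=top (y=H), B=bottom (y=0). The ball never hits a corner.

Final position: (2,0)
Wall sequence: BRLRTLRB

1. t=1 → B at (4,0); v=(3,1)
2. t=1/3 → R at (5,1/3); v=(-3,1)
3. t=5/3 → L at (0,2); v=(3,1)
4. t=5/3 → R at (5,11/3); v=(-3,1)
5. t=1/3 → T at (4,4); v=(-3,-1)
6. t=4/3 → L at (0,8/3); v=(3,-1)
7. t=5/3 → R at (5,1); v=(-3,-1)
8. t=1 → B at (2,0); v=(-3,1)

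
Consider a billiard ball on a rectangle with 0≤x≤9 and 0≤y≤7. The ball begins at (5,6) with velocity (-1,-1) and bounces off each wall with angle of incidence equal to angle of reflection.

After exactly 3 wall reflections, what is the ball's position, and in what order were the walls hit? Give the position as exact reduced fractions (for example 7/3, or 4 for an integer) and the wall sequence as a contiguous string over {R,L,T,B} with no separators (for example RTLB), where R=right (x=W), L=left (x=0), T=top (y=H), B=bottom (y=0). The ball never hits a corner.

1. t=5 → L at (0,1); v=(1,-1)
2. t=1 → B at (1,0); v=(1,1)
3. t=7 → T at (8,7); v=(1,-1)

Final position: (8,7)
Wall sequence: LBT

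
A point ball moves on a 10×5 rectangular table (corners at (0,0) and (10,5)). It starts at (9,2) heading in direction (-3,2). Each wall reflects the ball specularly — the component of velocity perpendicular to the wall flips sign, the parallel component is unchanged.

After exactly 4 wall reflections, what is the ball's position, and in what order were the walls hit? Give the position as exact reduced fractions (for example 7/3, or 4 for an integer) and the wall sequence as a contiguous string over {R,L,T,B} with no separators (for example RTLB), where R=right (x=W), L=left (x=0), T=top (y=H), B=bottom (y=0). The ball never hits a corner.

1. t=3/2 → T at (9/2,5); v=(-3,-2)
2. t=3/2 → L at (0,2); v=(3,-2)
3. t=1 → B at (3,0); v=(3,2)
4. t=7/3 → R at (10,14/3); v=(-3,2)

Final position: (10,14/3)
Wall sequence: TLBR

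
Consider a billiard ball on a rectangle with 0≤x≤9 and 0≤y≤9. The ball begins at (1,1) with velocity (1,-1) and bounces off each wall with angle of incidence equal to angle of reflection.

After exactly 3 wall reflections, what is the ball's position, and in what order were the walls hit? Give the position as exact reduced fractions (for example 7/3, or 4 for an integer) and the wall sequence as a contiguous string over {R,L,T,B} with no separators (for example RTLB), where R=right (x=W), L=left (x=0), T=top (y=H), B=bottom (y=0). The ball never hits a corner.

Final position: (7,9)
Wall sequence: BRT

1. t=1 → B at (2,0); v=(1,1)
2. t=7 → R at (9,7); v=(-1,1)
3. t=2 → T at (7,9); v=(-1,-1)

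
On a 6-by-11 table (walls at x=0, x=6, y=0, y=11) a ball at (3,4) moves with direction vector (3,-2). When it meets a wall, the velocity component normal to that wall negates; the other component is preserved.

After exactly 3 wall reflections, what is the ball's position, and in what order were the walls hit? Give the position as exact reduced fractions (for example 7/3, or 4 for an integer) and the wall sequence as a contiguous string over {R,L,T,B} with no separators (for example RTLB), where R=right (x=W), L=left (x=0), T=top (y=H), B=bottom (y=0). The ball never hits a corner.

1. t=1 → R at (6,2); v=(-3,-2)
2. t=1 → B at (3,0); v=(-3,2)
3. t=1 → L at (0,2); v=(3,2)

Final position: (0,2)
Wall sequence: RBL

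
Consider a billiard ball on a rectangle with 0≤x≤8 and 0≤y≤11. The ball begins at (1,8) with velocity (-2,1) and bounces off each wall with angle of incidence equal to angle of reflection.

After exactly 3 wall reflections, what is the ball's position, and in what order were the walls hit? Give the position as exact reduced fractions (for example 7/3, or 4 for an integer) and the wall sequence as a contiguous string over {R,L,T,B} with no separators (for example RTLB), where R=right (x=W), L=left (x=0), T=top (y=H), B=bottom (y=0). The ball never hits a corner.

1. t=1/2 → L at (0,17/2); v=(2,1)
2. t=5/2 → T at (5,11); v=(2,-1)
3. t=3/2 → R at (8,19/2); v=(-2,-1)

Final position: (8,19/2)
Wall sequence: LTR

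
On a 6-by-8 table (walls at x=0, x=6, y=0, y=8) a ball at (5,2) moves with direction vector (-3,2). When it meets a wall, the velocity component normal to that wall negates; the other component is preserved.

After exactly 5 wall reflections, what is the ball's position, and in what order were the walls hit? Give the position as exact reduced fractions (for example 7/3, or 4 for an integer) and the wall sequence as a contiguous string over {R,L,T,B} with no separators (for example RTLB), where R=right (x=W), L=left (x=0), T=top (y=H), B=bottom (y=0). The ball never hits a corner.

Final position: (4,0)
Wall sequence: LTRLB

1. t=5/3 → L at (0,16/3); v=(3,2)
2. t=4/3 → T at (4,8); v=(3,-2)
3. t=2/3 → R at (6,20/3); v=(-3,-2)
4. t=2 → L at (0,8/3); v=(3,-2)
5. t=4/3 → B at (4,0); v=(3,2)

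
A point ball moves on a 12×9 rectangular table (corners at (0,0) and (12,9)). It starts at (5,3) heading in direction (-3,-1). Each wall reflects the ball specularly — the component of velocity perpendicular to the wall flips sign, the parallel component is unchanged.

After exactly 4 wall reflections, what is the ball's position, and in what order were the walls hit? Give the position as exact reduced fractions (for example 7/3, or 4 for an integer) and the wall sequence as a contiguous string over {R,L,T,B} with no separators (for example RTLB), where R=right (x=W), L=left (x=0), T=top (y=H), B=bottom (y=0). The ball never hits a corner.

Final position: (0,20/3)
Wall sequence: LBRL

1. t=5/3 → L at (0,4/3); v=(3,-1)
2. t=4/3 → B at (4,0); v=(3,1)
3. t=8/3 → R at (12,8/3); v=(-3,1)
4. t=4 → L at (0,20/3); v=(3,1)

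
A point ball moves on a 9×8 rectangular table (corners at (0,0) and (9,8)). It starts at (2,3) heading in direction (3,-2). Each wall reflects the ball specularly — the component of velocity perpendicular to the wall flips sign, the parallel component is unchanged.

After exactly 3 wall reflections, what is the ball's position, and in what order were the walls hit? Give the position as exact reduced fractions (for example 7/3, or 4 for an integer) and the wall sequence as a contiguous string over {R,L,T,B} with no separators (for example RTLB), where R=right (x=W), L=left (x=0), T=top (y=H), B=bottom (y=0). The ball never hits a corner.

Final position: (0,23/3)
Wall sequence: BRL

1. t=3/2 → B at (13/2,0); v=(3,2)
2. t=5/6 → R at (9,5/3); v=(-3,2)
3. t=3 → L at (0,23/3); v=(3,2)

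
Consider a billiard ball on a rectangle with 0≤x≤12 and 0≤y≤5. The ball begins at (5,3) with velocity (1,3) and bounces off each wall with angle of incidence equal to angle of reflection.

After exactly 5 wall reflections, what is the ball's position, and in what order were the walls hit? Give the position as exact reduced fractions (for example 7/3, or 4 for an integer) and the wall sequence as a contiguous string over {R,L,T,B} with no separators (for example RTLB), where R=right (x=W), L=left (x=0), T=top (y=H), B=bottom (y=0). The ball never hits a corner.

1. t=2/3 → T at (17/3,5); v=(1,-3)
2. t=5/3 → B at (22/3,0); v=(1,3)
3. t=5/3 → T at (9,5); v=(1,-3)
4. t=5/3 → B at (32/3,0); v=(1,3)
5. t=4/3 → R at (12,4); v=(-1,3)

Final position: (12,4)
Wall sequence: TBTBR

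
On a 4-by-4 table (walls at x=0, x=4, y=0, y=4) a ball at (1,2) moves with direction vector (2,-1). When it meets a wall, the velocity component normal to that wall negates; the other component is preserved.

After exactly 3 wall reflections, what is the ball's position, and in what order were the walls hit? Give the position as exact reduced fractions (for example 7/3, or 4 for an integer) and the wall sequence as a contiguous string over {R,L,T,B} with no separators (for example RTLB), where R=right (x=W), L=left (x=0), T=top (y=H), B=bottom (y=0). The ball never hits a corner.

Final position: (0,3/2)
Wall sequence: RBL

1. t=3/2 → R at (4,1/2); v=(-2,-1)
2. t=1/2 → B at (3,0); v=(-2,1)
3. t=3/2 → L at (0,3/2); v=(2,1)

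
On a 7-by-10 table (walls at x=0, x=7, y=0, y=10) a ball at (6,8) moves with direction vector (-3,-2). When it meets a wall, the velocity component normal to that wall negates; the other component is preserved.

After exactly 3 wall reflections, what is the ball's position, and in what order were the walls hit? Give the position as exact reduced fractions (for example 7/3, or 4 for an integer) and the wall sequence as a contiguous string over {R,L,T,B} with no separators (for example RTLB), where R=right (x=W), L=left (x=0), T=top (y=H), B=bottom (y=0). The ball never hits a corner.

1. t=2 → L at (0,4); v=(3,-2)
2. t=2 → B at (6,0); v=(3,2)
3. t=1/3 → R at (7,2/3); v=(-3,2)

Final position: (7,2/3)
Wall sequence: LBR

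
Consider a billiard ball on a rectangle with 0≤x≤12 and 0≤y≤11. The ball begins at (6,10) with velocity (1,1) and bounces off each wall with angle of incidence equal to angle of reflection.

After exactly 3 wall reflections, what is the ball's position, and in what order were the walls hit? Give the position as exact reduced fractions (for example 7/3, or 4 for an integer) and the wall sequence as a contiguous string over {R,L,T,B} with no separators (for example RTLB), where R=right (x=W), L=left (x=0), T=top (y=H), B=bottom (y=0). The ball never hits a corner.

Final position: (6,0)
Wall sequence: TRB

1. t=1 → T at (7,11); v=(1,-1)
2. t=5 → R at (12,6); v=(-1,-1)
3. t=6 → B at (6,0); v=(-1,1)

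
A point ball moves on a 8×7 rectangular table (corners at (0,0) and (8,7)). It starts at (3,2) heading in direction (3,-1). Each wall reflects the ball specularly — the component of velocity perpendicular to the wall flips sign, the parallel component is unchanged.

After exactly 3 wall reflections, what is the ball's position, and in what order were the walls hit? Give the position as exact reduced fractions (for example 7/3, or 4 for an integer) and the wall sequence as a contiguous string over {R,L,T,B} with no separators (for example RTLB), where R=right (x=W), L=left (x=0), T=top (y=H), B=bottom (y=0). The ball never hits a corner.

1. t=5/3 → R at (8,1/3); v=(-3,-1)
2. t=1/3 → B at (7,0); v=(-3,1)
3. t=7/3 → L at (0,7/3); v=(3,1)

Final position: (0,7/3)
Wall sequence: RBL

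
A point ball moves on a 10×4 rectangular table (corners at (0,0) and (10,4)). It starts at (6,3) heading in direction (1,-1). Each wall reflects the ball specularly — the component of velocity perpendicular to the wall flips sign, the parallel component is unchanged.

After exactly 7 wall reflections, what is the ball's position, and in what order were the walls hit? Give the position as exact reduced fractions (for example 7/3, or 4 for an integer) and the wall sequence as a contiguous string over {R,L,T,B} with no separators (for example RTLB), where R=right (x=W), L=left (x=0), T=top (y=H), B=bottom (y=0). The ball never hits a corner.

1. t=3 → B at (9,0); v=(1,1)
2. t=1 → R at (10,1); v=(-1,1)
3. t=3 → T at (7,4); v=(-1,-1)
4. t=4 → B at (3,0); v=(-1,1)
5. t=3 → L at (0,3); v=(1,1)
6. t=1 → T at (1,4); v=(1,-1)
7. t=4 → B at (5,0); v=(1,1)

Final position: (5,0)
Wall sequence: BRTBLTB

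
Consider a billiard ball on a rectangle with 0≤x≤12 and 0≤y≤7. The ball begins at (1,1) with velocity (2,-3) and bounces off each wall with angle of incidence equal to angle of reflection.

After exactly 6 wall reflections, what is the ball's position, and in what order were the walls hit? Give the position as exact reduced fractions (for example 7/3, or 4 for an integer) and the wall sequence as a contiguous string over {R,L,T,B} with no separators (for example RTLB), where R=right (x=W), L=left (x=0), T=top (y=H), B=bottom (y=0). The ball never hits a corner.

1. t=1/3 → B at (5/3,0); v=(2,3)
2. t=7/3 → T at (19/3,7); v=(2,-3)
3. t=7/3 → B at (11,0); v=(2,3)
4. t=1/2 → R at (12,3/2); v=(-2,3)
5. t=11/6 → T at (25/3,7); v=(-2,-3)
6. t=7/3 → B at (11/3,0); v=(-2,3)

Final position: (11/3,0)
Wall sequence: BTBRTB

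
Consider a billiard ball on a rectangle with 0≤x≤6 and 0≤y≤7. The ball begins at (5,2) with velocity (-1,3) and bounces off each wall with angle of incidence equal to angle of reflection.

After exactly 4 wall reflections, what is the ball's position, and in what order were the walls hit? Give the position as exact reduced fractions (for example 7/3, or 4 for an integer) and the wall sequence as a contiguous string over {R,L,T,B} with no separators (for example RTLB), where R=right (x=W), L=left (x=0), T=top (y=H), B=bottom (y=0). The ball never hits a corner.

1. t=5/3 → T at (10/3,7); v=(-1,-3)
2. t=7/3 → B at (1,0); v=(-1,3)
3. t=1 → L at (0,3); v=(1,3)
4. t=4/3 → T at (4/3,7); v=(1,-3)

Final position: (4/3,7)
Wall sequence: TBLT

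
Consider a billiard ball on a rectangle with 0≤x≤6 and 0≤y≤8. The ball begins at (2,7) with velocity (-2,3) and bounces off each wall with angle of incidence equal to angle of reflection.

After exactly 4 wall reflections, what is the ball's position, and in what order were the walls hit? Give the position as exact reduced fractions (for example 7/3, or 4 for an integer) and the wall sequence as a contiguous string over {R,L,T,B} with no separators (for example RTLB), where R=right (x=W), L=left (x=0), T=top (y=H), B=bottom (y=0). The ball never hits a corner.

1. t=1/3 → T at (4/3,8); v=(-2,-3)
2. t=2/3 → L at (0,6); v=(2,-3)
3. t=2 → B at (4,0); v=(2,3)
4. t=1 → R at (6,3); v=(-2,3)

Final position: (6,3)
Wall sequence: TLBR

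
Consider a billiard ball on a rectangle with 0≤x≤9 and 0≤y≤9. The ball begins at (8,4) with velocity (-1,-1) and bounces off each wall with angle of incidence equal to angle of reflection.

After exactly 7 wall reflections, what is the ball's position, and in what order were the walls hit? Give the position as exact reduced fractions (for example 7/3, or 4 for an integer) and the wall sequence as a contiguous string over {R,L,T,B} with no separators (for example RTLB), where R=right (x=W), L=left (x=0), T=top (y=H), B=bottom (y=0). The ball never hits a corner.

1. t=4 → B at (4,0); v=(-1,1)
2. t=4 → L at (0,4); v=(1,1)
3. t=5 → T at (5,9); v=(1,-1)
4. t=4 → R at (9,5); v=(-1,-1)
5. t=5 → B at (4,0); v=(-1,1)
6. t=4 → L at (0,4); v=(1,1)
7. t=5 → T at (5,9); v=(1,-1)

Final position: (5,9)
Wall sequence: BLTRBLT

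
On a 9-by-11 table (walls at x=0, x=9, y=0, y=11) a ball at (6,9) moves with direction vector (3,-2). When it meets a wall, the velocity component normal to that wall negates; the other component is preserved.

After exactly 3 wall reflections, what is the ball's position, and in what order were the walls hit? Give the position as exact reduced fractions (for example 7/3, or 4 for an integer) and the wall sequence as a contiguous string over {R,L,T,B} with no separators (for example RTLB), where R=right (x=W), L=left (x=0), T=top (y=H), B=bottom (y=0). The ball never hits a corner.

1. t=1 → R at (9,7); v=(-3,-2)
2. t=3 → L at (0,1); v=(3,-2)
3. t=1/2 → B at (3/2,0); v=(3,2)

Final position: (3/2,0)
Wall sequence: RLB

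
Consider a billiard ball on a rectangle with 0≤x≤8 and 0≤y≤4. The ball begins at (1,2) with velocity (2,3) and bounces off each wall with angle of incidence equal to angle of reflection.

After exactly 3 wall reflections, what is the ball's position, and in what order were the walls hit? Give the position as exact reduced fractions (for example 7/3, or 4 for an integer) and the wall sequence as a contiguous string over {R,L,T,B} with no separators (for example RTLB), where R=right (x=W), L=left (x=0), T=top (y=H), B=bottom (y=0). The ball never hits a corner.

1. t=2/3 → T at (7/3,4); v=(2,-3)
2. t=4/3 → B at (5,0); v=(2,3)
3. t=4/3 → T at (23/3,4); v=(2,-3)

Final position: (23/3,4)
Wall sequence: TBT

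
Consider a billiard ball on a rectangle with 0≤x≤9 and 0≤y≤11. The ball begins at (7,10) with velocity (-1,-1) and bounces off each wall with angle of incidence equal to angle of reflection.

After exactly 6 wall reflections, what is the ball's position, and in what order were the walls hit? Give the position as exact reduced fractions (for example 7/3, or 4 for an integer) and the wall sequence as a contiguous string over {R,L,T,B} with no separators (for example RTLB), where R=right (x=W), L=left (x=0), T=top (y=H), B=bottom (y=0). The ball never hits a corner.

Final position: (7,0)
Wall sequence: LBRTLB

1. t=7 → L at (0,3); v=(1,-1)
2. t=3 → B at (3,0); v=(1,1)
3. t=6 → R at (9,6); v=(-1,1)
4. t=5 → T at (4,11); v=(-1,-1)
5. t=4 → L at (0,7); v=(1,-1)
6. t=7 → B at (7,0); v=(1,1)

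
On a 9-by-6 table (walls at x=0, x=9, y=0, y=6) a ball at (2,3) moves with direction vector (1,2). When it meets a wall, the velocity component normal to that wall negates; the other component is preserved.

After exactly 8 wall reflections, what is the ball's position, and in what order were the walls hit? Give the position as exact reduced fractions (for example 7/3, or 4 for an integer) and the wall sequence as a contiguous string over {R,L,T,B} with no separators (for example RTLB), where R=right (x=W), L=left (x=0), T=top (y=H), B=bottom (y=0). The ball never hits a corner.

1. t=3/2 → T at (7/2,6); v=(1,-2)
2. t=3 → B at (13/2,0); v=(1,2)
3. t=5/2 → R at (9,5); v=(-1,2)
4. t=1/2 → T at (17/2,6); v=(-1,-2)
5. t=3 → B at (11/2,0); v=(-1,2)
6. t=3 → T at (5/2,6); v=(-1,-2)
7. t=5/2 → L at (0,1); v=(1,-2)
8. t=1/2 → B at (1/2,0); v=(1,2)

Final position: (1/2,0)
Wall sequence: TBRTBTLB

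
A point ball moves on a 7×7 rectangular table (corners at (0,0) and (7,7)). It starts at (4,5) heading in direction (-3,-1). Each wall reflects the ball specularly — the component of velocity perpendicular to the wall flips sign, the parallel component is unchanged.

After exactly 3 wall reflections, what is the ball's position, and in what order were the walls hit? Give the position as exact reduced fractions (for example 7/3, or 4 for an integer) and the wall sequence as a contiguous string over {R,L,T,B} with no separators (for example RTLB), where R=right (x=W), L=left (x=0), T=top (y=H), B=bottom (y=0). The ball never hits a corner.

Final position: (3,0)
Wall sequence: LRB

1. t=4/3 → L at (0,11/3); v=(3,-1)
2. t=7/3 → R at (7,4/3); v=(-3,-1)
3. t=4/3 → B at (3,0); v=(-3,1)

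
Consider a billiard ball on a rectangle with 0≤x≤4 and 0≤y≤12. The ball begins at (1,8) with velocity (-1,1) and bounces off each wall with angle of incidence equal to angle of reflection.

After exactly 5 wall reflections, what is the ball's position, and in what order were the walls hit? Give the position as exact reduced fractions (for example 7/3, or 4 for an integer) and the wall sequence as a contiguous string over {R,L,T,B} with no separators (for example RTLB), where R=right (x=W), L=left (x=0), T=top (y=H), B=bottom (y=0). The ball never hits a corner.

1. t=1 → L at (0,9); v=(1,1)
2. t=3 → T at (3,12); v=(1,-1)
3. t=1 → R at (4,11); v=(-1,-1)
4. t=4 → L at (0,7); v=(1,-1)
5. t=4 → R at (4,3); v=(-1,-1)

Final position: (4,3)
Wall sequence: LTRLR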